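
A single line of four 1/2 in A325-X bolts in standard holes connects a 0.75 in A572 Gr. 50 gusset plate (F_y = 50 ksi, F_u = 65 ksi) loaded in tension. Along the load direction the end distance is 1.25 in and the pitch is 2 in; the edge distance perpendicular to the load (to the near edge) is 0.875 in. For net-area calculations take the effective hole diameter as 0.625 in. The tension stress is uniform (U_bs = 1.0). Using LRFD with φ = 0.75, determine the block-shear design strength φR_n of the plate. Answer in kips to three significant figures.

Shear plane L_v = 1.25 + 3·2 = 7.25 in; A_gv = 7.25 × 0.75 = 5.438 in².
A_nv = (7.25 − 3.5·0.625) × 0.75 = 3.797 in².
A_nt = (0.875 − 0.5·0.625) × 0.75 = 0.4219 in².
0.6 F_u A_nv = 148.1 kips; 0.6 F_y A_gv = 163.1 kips → shear rupture governs the shear term.
R_n = 148.1 + 1.0 × 65 × 0.4219 = 175.5 kips.
Design strength φR_n = 0.75 × 175.5 = 132 kips.

132 kips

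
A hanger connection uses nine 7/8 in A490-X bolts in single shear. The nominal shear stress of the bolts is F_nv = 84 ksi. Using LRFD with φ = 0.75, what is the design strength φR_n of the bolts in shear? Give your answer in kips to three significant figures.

341 kips

A_b = π × 0.875² / 4 = 0.6013 in².
R_n = F_nv · A_b · n · n_s = 84 × 0.6013 × 9 × 1 = 454.6 kips.
Design strength φR_n = 0.75 × 454.6 = 341 kips.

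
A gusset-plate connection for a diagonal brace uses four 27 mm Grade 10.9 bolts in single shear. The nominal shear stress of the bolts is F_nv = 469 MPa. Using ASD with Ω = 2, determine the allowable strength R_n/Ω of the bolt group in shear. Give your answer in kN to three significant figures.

537 kN

A_b = π × 27² / 4 = 572.6 mm².
R_n = F_nv · A_b · n · n_s = 469 × 572.6 × 4 × 1 / 1000 = 1074 kN.
Allowable strength R_n/Ω = 1074 / 2 = 537 kN.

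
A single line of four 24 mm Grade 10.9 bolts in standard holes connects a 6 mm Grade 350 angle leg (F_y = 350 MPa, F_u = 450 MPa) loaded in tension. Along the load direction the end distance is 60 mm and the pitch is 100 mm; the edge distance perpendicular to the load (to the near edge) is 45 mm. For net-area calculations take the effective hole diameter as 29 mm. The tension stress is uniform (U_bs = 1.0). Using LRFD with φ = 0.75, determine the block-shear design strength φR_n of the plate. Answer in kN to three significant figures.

Shear plane L_v = 60 + 3·100 = 360 mm; A_gv = 360 × 6 = 2160 mm².
A_nv = (360 − 3.5·29) × 6 = 1551 mm².
A_nt = (45 − 0.5·29) × 6 = 183 mm².
0.6 F_u A_nv = 418.8 kN; 0.6 F_y A_gv = 453.6 kN → shear rupture governs the shear term.
R_n = 418.8 + 1.0 × 450 × 183 / 1000 = 501.1 kN.
Design strength φR_n = 0.75 × 501.1 = 376 kN.

376 kN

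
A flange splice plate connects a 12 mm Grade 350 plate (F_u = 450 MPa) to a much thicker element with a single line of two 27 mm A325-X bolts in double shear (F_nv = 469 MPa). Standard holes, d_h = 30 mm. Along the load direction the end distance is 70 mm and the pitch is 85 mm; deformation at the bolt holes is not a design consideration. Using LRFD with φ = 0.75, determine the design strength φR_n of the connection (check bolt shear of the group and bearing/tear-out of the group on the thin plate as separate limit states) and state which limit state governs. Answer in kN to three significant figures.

Bolt shear: A_b = π·27²/4 = 572.6 mm²; R_n = 469 × 572.6 × 2 × 2 / 1000 = 1074 kN → 0.75 × 1074 = 806 kN.
Bearing (1.5 l_c t F_u ≤ 3.0 d t F_u): upper limit = 3.0·27·12·450 / 1000 = 437.4 kN.
  Edge l_c = 70 − 30/2 = 55 → r_n = 437.4 kN; interior l_c = 85 − 30 = 55 → r_n = 437.4 kN.
  R_n,bearing = 1·437.4 + 1·437.4 = 874.8 kN → 0.75 × 874.8 = 656 kN.
Bearing governs: 656 kN.

656 kN (bearing governs)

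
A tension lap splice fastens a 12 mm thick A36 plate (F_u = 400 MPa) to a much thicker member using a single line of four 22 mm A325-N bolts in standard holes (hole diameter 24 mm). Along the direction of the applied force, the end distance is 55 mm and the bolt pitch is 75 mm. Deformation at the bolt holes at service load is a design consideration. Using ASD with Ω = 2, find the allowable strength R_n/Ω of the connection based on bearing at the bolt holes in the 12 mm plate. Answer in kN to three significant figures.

504 kN

Per bolt r_n = 1.2 l_c t F_u ≤ 2.4 d t F_u; upper limit = 2.4 × 22 × 12 × 400 / 1000 = 253.4 kN.
Edge bolt: l_c = 55 − 24/2 = 43 mm → 1.2 × 43 × 12 × 400 / 1000 = 247.7 → r_n = 247.7 kN.
Interior bolts: l_c = 75 − 24 = 51 mm → 1.2 × 51 × 12 × 400 / 1000 = 293.8 → r_n = 253.4 kN.
R_n = 1 × 247.7 + 3 × 253.4 = 1008 kN.
Allowable strength R_n/Ω = 1008 / 2 = 504 kN.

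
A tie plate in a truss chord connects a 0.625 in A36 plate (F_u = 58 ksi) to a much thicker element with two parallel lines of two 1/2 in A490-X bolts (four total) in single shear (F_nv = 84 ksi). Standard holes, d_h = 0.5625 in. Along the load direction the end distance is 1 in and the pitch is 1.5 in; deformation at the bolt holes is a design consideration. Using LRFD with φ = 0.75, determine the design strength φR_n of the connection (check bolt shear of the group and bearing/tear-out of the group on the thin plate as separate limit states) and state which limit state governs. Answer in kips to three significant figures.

49.5 kips (bolt shear governs)

Bolt shear: A_b = π·0.5²/4 = 0.1963 in²; R_n = 84 × 0.1963 × 4 × 1 = 65.97 kips → 0.75 × 65.97 = 49.5 kips.
Bearing (1.2 l_c t F_u ≤ 2.4 d t F_u): upper limit = 2.4·0.5·0.625·58 = 43.5 kips.
  Edge l_c = 1 − 0.5625/2 = 0.7188 → r_n = 31.27 kips; interior l_c = 1.5 − 0.5625 = 0.9375 → r_n = 40.78 kips.
  R_n,bearing = 2·31.27 + 2·40.78 = 144.1 kips → 0.75 × 144.1 = 108 kips.
Bolt shear governs: 49.5 kips.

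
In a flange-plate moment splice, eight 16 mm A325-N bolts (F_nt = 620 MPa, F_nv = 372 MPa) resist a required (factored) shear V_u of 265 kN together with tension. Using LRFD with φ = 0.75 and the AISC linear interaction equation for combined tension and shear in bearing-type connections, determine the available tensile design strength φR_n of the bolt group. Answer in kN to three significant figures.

A_b = π·16²/4 = 201.1 mm²; f_rv = 265 × 1000 / (8 × 201.1) = 164.8 MPa.
F'_nt = 1.3 F_nt − (F_nt / φF_nv) f_rv = 1.3·620 − (620/(0.75·372))·164.8 = 439.9 MPa, capped at F_nt → F'_nt = 439.9 MPa.
R_n = F'_nt · A_b · n = 439.9 × 201.1 × 8 / 1000 = 707.6 kN.
Design strength φR_n = 0.75 × 707.6 = 531 kN.

531 kN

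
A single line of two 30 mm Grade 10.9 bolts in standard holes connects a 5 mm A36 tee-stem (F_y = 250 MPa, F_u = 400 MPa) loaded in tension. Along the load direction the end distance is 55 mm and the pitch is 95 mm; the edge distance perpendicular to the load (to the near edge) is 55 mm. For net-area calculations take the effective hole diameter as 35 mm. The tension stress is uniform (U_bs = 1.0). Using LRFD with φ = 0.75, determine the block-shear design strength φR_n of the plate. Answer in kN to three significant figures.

141 kN

Shear plane L_v = 55 + 1·95 = 150 mm; A_gv = 150 × 5 = 750 mm².
A_nv = (150 − 1.5·35) × 5 = 487.5 mm².
A_nt = (55 − 0.5·35) × 5 = 187.5 mm².
0.6 F_u A_nv = 117 kN; 0.6 F_y A_gv = 112.5 kN → shear yielding governs the shear term.
R_n = 112.5 + 1.0 × 400 × 187.5 / 1000 = 187.5 kN.
Design strength φR_n = 0.75 × 187.5 = 141 kN.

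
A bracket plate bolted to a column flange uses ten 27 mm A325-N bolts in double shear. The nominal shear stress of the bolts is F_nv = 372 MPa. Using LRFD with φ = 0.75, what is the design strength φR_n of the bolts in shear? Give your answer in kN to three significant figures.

3190 kN

A_b = π × 27² / 4 = 572.6 mm².
R_n = F_nv · A_b · n · n_s = 372 × 572.6 × 10 × 2 / 1000 = 4260 kN.
Design strength φR_n = 0.75 × 4260 = 3190 kN.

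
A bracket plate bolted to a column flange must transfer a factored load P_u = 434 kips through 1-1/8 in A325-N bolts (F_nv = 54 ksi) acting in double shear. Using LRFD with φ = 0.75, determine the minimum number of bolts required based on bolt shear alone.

A_b = π·1.125²/4 = 0.994 in².
Per-bolt design strength φR_n = 0.75 × 54 × 0.994 × 2 = 80.52 kips.
n ≥ 434 / 80.52 = 5.39 → use 6 bolts.

6 bolts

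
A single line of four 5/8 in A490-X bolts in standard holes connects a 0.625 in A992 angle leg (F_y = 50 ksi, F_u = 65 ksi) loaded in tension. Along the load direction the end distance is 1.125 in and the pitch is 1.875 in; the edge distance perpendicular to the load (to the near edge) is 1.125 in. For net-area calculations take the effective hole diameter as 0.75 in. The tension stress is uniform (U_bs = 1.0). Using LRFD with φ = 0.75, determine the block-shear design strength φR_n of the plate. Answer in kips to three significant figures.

Shear plane L_v = 1.125 + 3·1.875 = 6.75 in; A_gv = 6.75 × 0.625 = 4.219 in².
A_nv = (6.75 − 3.5·0.75) × 0.625 = 2.578 in².
A_nt = (1.125 − 0.5·0.75) × 0.625 = 0.4688 in².
0.6 F_u A_nv = 100.5 kips; 0.6 F_y A_gv = 126.6 kips → shear rupture governs the shear term.
R_n = 100.5 + 1.0 × 65 × 0.4688 = 131 kips.
Design strength φR_n = 0.75 × 131 = 98.3 kips.

98.3 kips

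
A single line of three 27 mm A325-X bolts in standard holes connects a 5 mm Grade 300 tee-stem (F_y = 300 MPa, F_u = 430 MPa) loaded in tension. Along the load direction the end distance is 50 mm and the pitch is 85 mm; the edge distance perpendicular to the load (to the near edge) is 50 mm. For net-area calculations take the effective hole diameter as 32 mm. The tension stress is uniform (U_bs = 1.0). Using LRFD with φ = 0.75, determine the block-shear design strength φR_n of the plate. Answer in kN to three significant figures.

Shear plane L_v = 50 + 2·85 = 220 mm; A_gv = 220 × 5 = 1100 mm².
A_nv = (220 − 2.5·32) × 5 = 700 mm².
A_nt = (50 − 0.5·32) × 5 = 170 mm².
0.6 F_u A_nv = 180.6 kN; 0.6 F_y A_gv = 198 kN → shear rupture governs the shear term.
R_n = 180.6 + 1.0 × 430 × 170 / 1000 = 253.7 kN.
Design strength φR_n = 0.75 × 253.7 = 190 kN.

190 kN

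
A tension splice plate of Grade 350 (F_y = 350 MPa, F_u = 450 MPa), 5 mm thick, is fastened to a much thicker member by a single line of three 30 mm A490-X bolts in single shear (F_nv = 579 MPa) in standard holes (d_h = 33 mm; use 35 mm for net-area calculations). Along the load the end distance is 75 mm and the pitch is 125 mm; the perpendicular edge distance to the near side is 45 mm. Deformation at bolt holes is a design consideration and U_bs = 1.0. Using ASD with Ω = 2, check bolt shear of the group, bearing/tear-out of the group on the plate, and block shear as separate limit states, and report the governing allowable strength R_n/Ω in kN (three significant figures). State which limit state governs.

191 kN (block shear governs)

Bolt shear: A_b = π·30²/4 = 706.9 mm²; R_n = 579 × 706.9 × 3 × 1 / 1000 = 1228 kN → 1228 / 2 = 614 kN.
Bearing: edge l_c = 58.5, r_n = 158 kN; interior l_c = 92, r_n = 162 kN; R_n = 158 + 2·162 = 482 kN → 241 kN.
Block shear: A_gv = 1625, A_nv = 1188, A_nt = 137.5 mm²; R_n = min(0.6F_uA_nv, 0.6F_yA_gv) + U_bs·F_u·A_nt = 382.5 kN → 191 kN.
Block shear governs: 191 kN.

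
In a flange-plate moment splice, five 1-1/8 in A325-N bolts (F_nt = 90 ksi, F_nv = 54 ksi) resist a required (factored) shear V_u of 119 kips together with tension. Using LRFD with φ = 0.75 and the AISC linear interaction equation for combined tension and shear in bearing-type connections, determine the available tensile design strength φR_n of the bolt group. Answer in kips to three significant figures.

238 kips

A_b = π·1.125²/4 = 0.994 in²; f_rv = 119 / (5 × 0.994) = 23.94 ksi.
F'_nt = 1.3 F_nt − (F_nt / φF_nv) f_rv = 1.3·90 − (90/(0.75·54))·23.94 = 63.79 ksi, capped at F_nt → F'_nt = 63.79 ksi.
R_n = F'_nt · A_b · n = 63.79 × 0.994 × 5 = 317.1 kips.
Design strength φR_n = 0.75 × 317.1 = 238 kips.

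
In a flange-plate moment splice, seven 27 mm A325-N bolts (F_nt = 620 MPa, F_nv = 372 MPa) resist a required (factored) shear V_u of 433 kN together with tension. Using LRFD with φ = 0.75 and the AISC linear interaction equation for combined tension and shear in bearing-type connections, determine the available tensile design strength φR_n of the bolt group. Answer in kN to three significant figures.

1700 kN

A_b = π·27²/4 = 572.6 mm²; f_rv = 433 × 1000 / (7 × 572.6) = 108 MPa.
F'_nt = 1.3 F_nt − (F_nt / φF_nv) f_rv = 1.3·620 − (620/(0.75·372))·108 = 565.9 MPa, capped at F_nt → F'_nt = 565.9 MPa.
R_n = F'_nt · A_b · n = 565.9 × 572.6 × 7 / 1000 = 2268 kN.
Design strength φR_n = 0.75 × 2268 = 1700 kN.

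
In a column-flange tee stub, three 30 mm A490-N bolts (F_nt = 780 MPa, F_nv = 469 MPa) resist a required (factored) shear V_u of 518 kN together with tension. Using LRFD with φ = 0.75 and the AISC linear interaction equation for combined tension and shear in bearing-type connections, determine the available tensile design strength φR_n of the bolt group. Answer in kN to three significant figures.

751 kN

A_b = π·30²/4 = 706.9 mm²; f_rv = 518 × 1000 / (3 × 706.9) = 244.3 MPa.
F'_nt = 1.3 F_nt − (F_nt / φF_nv) f_rv = 1.3·780 − (780/(0.75·469))·244.3 = 472.3 MPa, capped at F_nt → F'_nt = 472.3 MPa.
R_n = F'_nt · A_b · n = 472.3 × 706.9 × 3 / 1000 = 1002 kN.
Design strength φR_n = 0.75 × 1002 = 751 kN.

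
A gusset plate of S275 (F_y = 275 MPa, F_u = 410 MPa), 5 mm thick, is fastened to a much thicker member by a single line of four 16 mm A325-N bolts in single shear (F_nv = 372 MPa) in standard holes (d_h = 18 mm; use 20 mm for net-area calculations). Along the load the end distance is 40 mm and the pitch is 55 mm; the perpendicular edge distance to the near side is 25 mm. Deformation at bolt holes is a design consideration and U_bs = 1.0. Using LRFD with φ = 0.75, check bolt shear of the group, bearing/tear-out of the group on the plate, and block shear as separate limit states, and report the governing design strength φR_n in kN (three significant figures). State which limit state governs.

Bolt shear: A_b = π·16²/4 = 201.1 mm²; R_n = 372 × 201.1 × 4 × 1 / 1000 = 299.2 kN → 0.75 × 299.2 = 224 kN.
Bearing: edge l_c = 31, r_n = 76.26 kN; interior l_c = 37, r_n = 78.72 kN; R_n = 76.26 + 3·78.72 = 312.4 kN → 234 kN.
Block shear: A_gv = 1025, A_nv = 675, A_nt = 75 mm²; R_n = min(0.6F_uA_nv, 0.6F_yA_gv) + U_bs·F_u·A_nt = 196.8 kN → 148 kN.
Block shear governs: 148 kN.

148 kN (block shear governs)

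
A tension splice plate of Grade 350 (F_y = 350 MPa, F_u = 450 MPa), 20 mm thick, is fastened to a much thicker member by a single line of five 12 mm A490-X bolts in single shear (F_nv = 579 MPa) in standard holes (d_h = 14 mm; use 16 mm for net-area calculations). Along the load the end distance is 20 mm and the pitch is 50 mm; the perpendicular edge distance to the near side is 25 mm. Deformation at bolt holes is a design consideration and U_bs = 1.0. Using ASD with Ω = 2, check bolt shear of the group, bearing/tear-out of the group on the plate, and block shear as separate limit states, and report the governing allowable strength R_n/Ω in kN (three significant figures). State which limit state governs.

164 kN (bolt shear governs)

Bolt shear: A_b = π·12²/4 = 113.1 mm²; R_n = 579 × 113.1 × 5 × 1 / 1000 = 327.4 kN → 327.4 / 2 = 164 kN.
Bearing: edge l_c = 13, r_n = 140.4 kN; interior l_c = 36, r_n = 259.2 kN; R_n = 140.4 + 4·259.2 = 1177 kN → 589 kN.
Block shear: A_gv = 4400, A_nv = 2960, A_nt = 340 mm²; R_n = min(0.6F_uA_nv, 0.6F_yA_gv) + U_bs·F_u·A_nt = 952.2 kN → 476 kN.
Bolt shear governs: 164 kN.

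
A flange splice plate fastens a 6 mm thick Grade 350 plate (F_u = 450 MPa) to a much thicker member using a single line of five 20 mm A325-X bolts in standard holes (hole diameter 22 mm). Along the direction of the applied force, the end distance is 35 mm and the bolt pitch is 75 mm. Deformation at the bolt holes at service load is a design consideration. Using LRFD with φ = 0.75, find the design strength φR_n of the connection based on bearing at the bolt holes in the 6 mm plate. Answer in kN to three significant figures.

Per bolt r_n = 1.2 l_c t F_u ≤ 2.4 d t F_u; upper limit = 2.4 × 20 × 6 × 450 / 1000 = 129.6 kN.
Edge bolt: l_c = 35 − 22/2 = 24 mm → 1.2 × 24 × 6 × 450 / 1000 = 77.76 → r_n = 77.76 kN.
Interior bolts: l_c = 75 − 22 = 53 mm → 1.2 × 53 × 6 × 450 / 1000 = 171.7 → r_n = 129.6 kN.
R_n = 1 × 77.76 + 4 × 129.6 = 596.2 kN.
Design strength φR_n = 0.75 × 596.2 = 447 kN.

447 kN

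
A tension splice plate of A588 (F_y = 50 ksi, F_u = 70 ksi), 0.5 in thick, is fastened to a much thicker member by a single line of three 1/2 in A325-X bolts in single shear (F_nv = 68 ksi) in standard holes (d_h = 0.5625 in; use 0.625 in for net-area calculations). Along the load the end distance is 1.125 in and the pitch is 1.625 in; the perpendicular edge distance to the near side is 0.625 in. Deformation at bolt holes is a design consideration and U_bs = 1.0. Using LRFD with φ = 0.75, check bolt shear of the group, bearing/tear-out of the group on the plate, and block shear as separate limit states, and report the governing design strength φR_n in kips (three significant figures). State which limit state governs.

Bolt shear: A_b = π·0.5²/4 = 0.1963 in²; R_n = 68 × 0.1963 × 3 × 1 = 40.06 kips → 0.75 × 40.06 = 30 kips.
Bearing: edge l_c = 0.8438, r_n = 35.44 kips; interior l_c = 1.062, r_n = 42 kips; R_n = 35.44 + 2·42 = 119.4 kips → 89.6 kips.
Block shear: A_gv = 2.188, A_nv = 1.406, A_nt = 0.1562 in²; R_n = min(0.6F_uA_nv, 0.6F_yA_gv) + U_bs·F_u·A_nt = 70 kips → 52.5 kips.
Bolt shear governs: 30 kips.

30 kips (bolt shear governs)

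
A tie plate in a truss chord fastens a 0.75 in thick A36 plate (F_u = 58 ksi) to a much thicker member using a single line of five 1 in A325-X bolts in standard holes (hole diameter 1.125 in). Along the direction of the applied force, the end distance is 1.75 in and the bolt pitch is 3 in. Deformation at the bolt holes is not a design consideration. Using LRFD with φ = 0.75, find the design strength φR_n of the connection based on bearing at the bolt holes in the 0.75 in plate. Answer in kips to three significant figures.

425 kips

Per bolt r_n = 1.5 l_c t F_u ≤ 3.0 d t F_u; upper limit = 3.0 × 1 × 0.75 × 58 = 130.5 kips.
Edge bolt: l_c = 1.75 − 1.125/2 = 1.188 in → 1.5 × 1.188 × 0.75 × 58 = 77.48 → r_n = 77.48 kips.
Interior bolts: l_c = 3 − 1.125 = 1.875 in → 1.5 × 1.875 × 0.75 × 58 = 122.3 → r_n = 122.3 kips.
R_n = 1 × 77.48 + 4 × 122.3 = 566.9 kips.
Design strength φR_n = 0.75 × 566.9 = 425 kips.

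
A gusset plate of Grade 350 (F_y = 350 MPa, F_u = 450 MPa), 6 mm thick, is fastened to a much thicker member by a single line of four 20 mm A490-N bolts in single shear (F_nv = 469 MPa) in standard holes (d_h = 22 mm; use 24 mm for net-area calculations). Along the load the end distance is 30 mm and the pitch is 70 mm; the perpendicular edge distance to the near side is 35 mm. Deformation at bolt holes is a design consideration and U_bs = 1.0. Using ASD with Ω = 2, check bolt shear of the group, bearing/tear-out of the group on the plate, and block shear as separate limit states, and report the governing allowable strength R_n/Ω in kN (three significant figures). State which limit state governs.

157 kN (block shear governs)

Bolt shear: A_b = π·20²/4 = 314.2 mm²; R_n = 469 × 314.2 × 4 × 1 / 1000 = 589.4 kN → 589.4 / 2 = 295 kN.
Bearing: edge l_c = 19, r_n = 61.56 kN; interior l_c = 48, r_n = 129.6 kN; R_n = 61.56 + 3·129.6 = 450.4 kN → 225 kN.
Block shear: A_gv = 1440, A_nv = 936, A_nt = 138 mm²; R_n = min(0.6F_uA_nv, 0.6F_yA_gv) + U_bs·F_u·A_nt = 314.8 kN → 157 kN.
Block shear governs: 157 kN.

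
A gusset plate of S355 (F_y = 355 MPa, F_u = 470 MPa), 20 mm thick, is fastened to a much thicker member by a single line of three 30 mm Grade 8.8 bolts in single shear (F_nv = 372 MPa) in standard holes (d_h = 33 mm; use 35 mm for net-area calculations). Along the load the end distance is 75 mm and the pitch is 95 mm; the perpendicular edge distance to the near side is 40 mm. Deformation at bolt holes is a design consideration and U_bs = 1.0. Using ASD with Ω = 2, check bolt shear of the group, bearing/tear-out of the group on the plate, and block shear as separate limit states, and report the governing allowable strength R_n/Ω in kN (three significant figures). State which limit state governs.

394 kN (bolt shear governs)

Bolt shear: A_b = π·30²/4 = 706.9 mm²; R_n = 372 × 706.9 × 3 × 1 / 1000 = 788.9 kN → 788.9 / 2 = 394 kN.
Bearing: edge l_c = 58.5, r_n = 659.9 kN; interior l_c = 62, r_n = 676.8 kN; R_n = 659.9 + 2·676.8 = 2013 kN → 1010 kN.
Block shear: A_gv = 5300, A_nv = 3550, A_nt = 450 mm²; R_n = min(0.6F_uA_nv, 0.6F_yA_gv) + U_bs·F_u·A_nt = 1213 kN → 606 kN.
Bolt shear governs: 394 kN.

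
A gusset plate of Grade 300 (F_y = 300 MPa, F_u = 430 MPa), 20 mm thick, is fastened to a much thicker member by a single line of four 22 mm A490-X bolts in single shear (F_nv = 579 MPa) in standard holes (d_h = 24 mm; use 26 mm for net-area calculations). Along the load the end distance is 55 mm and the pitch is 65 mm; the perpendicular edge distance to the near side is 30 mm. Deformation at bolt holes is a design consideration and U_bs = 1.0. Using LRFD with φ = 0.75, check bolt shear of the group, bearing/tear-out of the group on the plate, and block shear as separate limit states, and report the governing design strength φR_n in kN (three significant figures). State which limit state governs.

Bolt shear: A_b = π·22²/4 = 380.1 mm²; R_n = 579 × 380.1 × 4 × 1 / 1000 = 880.4 kN → 0.75 × 880.4 = 660 kN.
Bearing: edge l_c = 43, r_n = 443.8 kN; interior l_c = 41, r_n = 423.1 kN; R_n = 443.8 + 3·423.1 = 1713 kN → 1280 kN.
Block shear: A_gv = 5000, A_nv = 3180, A_nt = 340 mm²; R_n = min(0.6F_uA_nv, 0.6F_yA_gv) + U_bs·F_u·A_nt = 966.6 kN → 725 kN.
Bolt shear governs: 660 kN.

660 kN (bolt shear governs)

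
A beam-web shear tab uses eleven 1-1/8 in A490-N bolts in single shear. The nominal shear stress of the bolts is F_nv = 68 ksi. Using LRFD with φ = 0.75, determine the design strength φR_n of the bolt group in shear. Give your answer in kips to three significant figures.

A_b = π × 1.125² / 4 = 0.994 in².
R_n = F_nv · A_b · n · n_s = 68 × 0.994 × 11 × 1 = 743.5 kips.
Design strength φR_n = 0.75 × 743.5 = 558 kips.

558 kips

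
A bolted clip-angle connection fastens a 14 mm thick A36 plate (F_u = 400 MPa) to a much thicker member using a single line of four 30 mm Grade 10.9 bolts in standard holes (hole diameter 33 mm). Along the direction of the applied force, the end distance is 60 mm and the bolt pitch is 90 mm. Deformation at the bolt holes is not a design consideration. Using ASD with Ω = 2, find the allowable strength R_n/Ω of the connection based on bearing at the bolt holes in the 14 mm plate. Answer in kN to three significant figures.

Per bolt r_n = 1.5 l_c t F_u ≤ 3.0 d t F_u; upper limit = 3.0 × 30 × 14 × 400 / 1000 = 504 kN.
Edge bolt: l_c = 60 − 33/2 = 43.5 mm → 1.5 × 43.5 × 14 × 400 / 1000 = 365.4 → r_n = 365.4 kN.
Interior bolts: l_c = 90 − 33 = 57 mm → 1.5 × 57 × 14 × 400 / 1000 = 478.8 → r_n = 478.8 kN.
R_n = 1 × 365.4 + 3 × 478.8 = 1802 kN.
Allowable strength R_n/Ω = 1802 / 2 = 901 kN.

901 kN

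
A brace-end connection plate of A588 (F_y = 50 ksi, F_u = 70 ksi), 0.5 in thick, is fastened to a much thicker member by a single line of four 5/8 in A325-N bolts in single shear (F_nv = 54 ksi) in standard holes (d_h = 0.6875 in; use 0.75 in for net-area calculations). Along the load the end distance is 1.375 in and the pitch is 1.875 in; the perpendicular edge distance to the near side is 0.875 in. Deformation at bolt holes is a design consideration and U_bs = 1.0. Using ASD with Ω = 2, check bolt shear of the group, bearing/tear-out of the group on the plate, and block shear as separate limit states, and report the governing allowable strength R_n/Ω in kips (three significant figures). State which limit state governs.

33.1 kips (bolt shear governs)

Bolt shear: A_b = π·0.625²/4 = 0.3068 in²; R_n = 54 × 0.3068 × 4 × 1 = 66.27 kips → 66.27 / 2 = 33.1 kips.
Bearing: edge l_c = 1.031, r_n = 43.31 kips; interior l_c = 1.188, r_n = 49.88 kips; R_n = 43.31 + 3·49.88 = 192.9 kips → 96.5 kips.
Block shear: A_gv = 3.5, A_nv = 2.188, A_nt = 0.25 in²; R_n = min(0.6F_uA_nv, 0.6F_yA_gv) + U_bs·F_u·A_nt = 109.4 kips → 54.7 kips.
Bolt shear governs: 33.1 kips.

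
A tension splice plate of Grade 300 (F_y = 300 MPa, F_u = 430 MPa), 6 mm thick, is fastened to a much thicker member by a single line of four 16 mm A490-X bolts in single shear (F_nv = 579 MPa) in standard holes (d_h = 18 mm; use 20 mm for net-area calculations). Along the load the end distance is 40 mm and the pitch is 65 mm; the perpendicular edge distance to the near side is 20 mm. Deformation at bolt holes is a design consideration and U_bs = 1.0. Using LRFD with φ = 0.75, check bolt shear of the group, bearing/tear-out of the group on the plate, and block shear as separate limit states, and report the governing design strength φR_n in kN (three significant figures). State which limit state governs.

210 kN (block shear governs)

Bolt shear: A_b = π·16²/4 = 201.1 mm²; R_n = 579 × 201.1 × 4 × 1 / 1000 = 465.7 kN → 0.75 × 465.7 = 349 kN.
Bearing: edge l_c = 31, r_n = 95.98 kN; interior l_c = 47, r_n = 99.07 kN; R_n = 95.98 + 3·99.07 = 393.2 kN → 295 kN.
Block shear: A_gv = 1410, A_nv = 990, A_nt = 60 mm²; R_n = min(0.6F_uA_nv, 0.6F_yA_gv) + U_bs·F_u·A_nt = 279.6 kN → 210 kN.
Block shear governs: 210 kN.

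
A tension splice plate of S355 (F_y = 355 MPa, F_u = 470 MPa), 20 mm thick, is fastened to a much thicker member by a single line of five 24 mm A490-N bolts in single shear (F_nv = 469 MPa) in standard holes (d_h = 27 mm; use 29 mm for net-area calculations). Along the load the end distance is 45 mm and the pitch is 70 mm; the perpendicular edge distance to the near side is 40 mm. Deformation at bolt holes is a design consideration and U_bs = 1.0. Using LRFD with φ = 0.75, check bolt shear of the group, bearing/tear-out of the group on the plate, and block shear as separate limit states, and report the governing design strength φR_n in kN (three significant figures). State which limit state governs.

Bolt shear: A_b = π·24²/4 = 452.4 mm²; R_n = 469 × 452.4 × 5 × 1 / 1000 = 1061 kN → 0.75 × 1061 = 796 kN.
Bearing: edge l_c = 31.5, r_n = 355.3 kN; interior l_c = 43, r_n = 485 kN; R_n = 355.3 + 4·485 = 2295 kN → 1720 kN.
Block shear: A_gv = 6500, A_nv = 3890, A_nt = 510 mm²; R_n = min(0.6F_uA_nv, 0.6F_yA_gv) + U_bs·F_u·A_nt = 1337 kN → 1000 kN.
Bolt shear governs: 796 kN.

796 kN (bolt shear governs)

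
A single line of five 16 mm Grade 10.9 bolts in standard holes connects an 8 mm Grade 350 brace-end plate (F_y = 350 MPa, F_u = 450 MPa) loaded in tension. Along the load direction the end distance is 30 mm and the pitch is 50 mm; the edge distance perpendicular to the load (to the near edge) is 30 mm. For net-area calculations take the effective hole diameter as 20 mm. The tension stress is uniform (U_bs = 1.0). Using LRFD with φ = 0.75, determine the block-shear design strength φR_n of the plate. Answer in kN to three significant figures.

281 kN

Shear plane L_v = 30 + 4·50 = 230 mm; A_gv = 230 × 8 = 1840 mm².
A_nv = (230 − 4.5·20) × 8 = 1120 mm².
A_nt = (30 − 0.5·20) × 8 = 160 mm².
0.6 F_u A_nv = 302.4 kN; 0.6 F_y A_gv = 386.4 kN → shear rupture governs the shear term.
R_n = 302.4 + 1.0 × 450 × 160 / 1000 = 374.4 kN.
Design strength φR_n = 0.75 × 374.4 = 281 kN.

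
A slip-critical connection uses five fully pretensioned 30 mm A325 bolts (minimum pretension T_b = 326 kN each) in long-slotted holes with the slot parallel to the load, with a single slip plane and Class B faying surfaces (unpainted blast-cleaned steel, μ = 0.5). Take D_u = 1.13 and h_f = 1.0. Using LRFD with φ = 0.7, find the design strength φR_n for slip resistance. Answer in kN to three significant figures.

645 kN

R_n = μ · D_u · h_f · T_b · n_s · n_b = 0.5 × 1.13 × 1.0 × 326 × 1 × 5 = 920.9 kN.
Design strength φR_n = 0.7 × 920.9 = 645 kN.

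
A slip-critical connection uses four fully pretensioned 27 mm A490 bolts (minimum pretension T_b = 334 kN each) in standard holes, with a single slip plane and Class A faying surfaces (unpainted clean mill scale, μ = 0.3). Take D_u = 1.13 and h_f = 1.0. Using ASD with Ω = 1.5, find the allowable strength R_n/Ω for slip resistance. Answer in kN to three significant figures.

302 kN

R_n = μ · D_u · h_f · T_b · n_s · n_b = 0.3 × 1.13 × 1.0 × 334 × 1 × 4 = 452.9 kN.
Allowable strength R_n/Ω = 452.9 / 1.5 = 302 kN.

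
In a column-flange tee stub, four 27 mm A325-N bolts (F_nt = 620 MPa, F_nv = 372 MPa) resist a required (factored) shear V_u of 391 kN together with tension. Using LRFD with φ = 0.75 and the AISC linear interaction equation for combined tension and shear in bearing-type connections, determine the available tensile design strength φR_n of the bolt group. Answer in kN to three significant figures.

733 kN

A_b = π·27²/4 = 572.6 mm²; f_rv = 391 × 1000 / (4 × 572.6) = 170.7 MPa.
F'_nt = 1.3 F_nt − (F_nt / φF_nv) f_rv = 1.3·620 − (620/(0.75·372))·170.7 = 426.6 MPa, capped at F_nt → F'_nt = 426.6 MPa.
R_n = F'_nt · A_b · n = 426.6 × 572.6 × 4 / 1000 = 977 kN.
Design strength φR_n = 0.75 × 977 = 733 kN.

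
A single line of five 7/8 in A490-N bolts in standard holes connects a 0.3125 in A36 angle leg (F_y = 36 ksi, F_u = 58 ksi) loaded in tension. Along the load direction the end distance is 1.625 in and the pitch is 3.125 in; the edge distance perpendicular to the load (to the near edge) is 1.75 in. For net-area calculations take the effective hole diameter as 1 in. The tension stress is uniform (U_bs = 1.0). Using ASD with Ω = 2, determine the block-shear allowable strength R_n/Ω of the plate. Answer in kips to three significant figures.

59 kips

Shear plane L_v = 1.625 + 4·3.125 = 14.12 in; A_gv = 14.12 × 0.3125 = 4.414 in².
A_nv = (14.12 − 4.5·1) × 0.3125 = 3.008 in².
A_nt = (1.75 − 0.5·1) × 0.3125 = 0.3906 in².
0.6 F_u A_nv = 104.7 kips; 0.6 F_y A_gv = 95.34 kips → shear yielding governs the shear term.
R_n = 95.34 + 1.0 × 58 × 0.3906 = 118 kips.
Allowable strength R_n/Ω = 118 / 2 = 59 kips.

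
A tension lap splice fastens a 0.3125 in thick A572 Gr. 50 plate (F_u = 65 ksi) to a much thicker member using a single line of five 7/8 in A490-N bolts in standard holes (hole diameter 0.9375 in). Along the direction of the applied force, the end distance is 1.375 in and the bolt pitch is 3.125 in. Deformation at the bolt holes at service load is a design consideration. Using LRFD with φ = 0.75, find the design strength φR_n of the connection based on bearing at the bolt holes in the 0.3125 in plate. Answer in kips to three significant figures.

145 kips

Per bolt r_n = 1.2 l_c t F_u ≤ 2.4 d t F_u; upper limit = 2.4 × 0.875 × 0.3125 × 65 = 42.66 kips.
Edge bolt: l_c = 1.375 − 0.9375/2 = 0.9062 in → 1.2 × 0.9062 × 0.3125 × 65 = 22.09 → r_n = 22.09 kips.
Interior bolts: l_c = 3.125 − 0.9375 = 2.188 in → 1.2 × 2.188 × 0.3125 × 65 = 53.32 → r_n = 42.66 kips.
R_n = 1 × 22.09 + 4 × 42.66 = 192.7 kips.
Design strength φR_n = 0.75 × 192.7 = 145 kips.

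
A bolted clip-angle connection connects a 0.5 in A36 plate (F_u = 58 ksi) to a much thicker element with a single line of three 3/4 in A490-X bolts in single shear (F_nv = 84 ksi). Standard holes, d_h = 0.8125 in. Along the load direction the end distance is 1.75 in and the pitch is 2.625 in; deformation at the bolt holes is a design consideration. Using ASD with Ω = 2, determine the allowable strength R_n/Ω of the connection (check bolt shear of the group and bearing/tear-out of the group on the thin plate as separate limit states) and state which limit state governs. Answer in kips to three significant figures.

55.7 kips (bolt shear governs)

Bolt shear: A_b = π·0.75²/4 = 0.4418 in²; R_n = 84 × 0.4418 × 3 × 1 = 111.3 kips → 111.3 / 2 = 55.7 kips.
Bearing (1.2 l_c t F_u ≤ 2.4 d t F_u): upper limit = 2.4·0.75·0.5·58 = 52.2 kips.
  Edge l_c = 1.75 − 0.8125/2 = 1.344 → r_n = 46.76 kips; interior l_c = 2.625 − 0.8125 = 1.812 → r_n = 52.2 kips.
  R_n,bearing = 1·46.76 + 2·52.2 = 151.2 kips → 151.2 / 2 = 75.6 kips.
Bolt shear governs: 55.7 kips.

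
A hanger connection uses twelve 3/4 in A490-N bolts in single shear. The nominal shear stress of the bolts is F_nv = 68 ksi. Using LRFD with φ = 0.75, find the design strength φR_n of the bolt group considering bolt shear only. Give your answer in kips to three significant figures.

270 kips

A_b = π × 0.75² / 4 = 0.4418 in².
R_n = F_nv · A_b · n · n_s = 68 × 0.4418 × 12 × 1 = 360.5 kips.
Design strength φR_n = 0.75 × 360.5 = 270 kips.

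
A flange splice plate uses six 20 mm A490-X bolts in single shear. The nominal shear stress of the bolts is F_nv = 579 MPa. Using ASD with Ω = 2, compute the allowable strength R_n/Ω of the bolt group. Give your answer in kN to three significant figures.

A_b = π × 20² / 4 = 314.2 mm².
R_n = F_nv · A_b · n · n_s = 579 × 314.2 × 6 × 1 / 1000 = 1091 kN.
Allowable strength R_n/Ω = 1091 / 2 = 546 kN.

546 kN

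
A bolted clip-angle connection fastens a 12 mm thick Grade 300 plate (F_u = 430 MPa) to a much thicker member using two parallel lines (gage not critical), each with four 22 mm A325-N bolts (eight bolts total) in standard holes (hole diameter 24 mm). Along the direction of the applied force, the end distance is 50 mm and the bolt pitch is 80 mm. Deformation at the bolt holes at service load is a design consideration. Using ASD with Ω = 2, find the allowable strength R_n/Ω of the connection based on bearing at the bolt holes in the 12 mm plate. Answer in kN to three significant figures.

Per bolt r_n = 1.2 l_c t F_u ≤ 2.4 d t F_u; upper limit = 2.4 × 22 × 12 × 430 / 1000 = 272.4 kN.
Edge bolt: l_c = 50 − 24/2 = 38 mm → 1.2 × 38 × 12 × 430 / 1000 = 235.3 → r_n = 235.3 kN.
Interior bolts: l_c = 80 − 24 = 56 mm → 1.2 × 56 × 12 × 430 / 1000 = 346.8 → r_n = 272.4 kN.
R_n = 2 × 235.3 + 6 × 272.4 = 2105 kN.
Allowable strength R_n/Ω = 2105 / 2 = 1050 kN.

1050 kN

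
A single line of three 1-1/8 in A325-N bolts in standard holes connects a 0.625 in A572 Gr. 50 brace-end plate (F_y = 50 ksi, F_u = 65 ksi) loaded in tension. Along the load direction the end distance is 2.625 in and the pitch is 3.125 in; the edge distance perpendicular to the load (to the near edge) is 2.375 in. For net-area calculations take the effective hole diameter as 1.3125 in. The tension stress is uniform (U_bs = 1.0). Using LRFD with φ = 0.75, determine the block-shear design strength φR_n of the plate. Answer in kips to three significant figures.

Shear plane L_v = 2.625 + 2·3.125 = 8.875 in; A_gv = 8.875 × 0.625 = 5.547 in².
A_nv = (8.875 − 2.5·1.3125) × 0.625 = 3.496 in².
A_nt = (2.375 − 0.5·1.3125) × 0.625 = 1.074 in².
0.6 F_u A_nv = 136.3 kips; 0.6 F_y A_gv = 166.4 kips → shear rupture governs the shear term.
R_n = 136.3 + 1.0 × 65 × 1.074 = 206.2 kips.
Design strength φR_n = 0.75 × 206.2 = 155 kips.

155 kips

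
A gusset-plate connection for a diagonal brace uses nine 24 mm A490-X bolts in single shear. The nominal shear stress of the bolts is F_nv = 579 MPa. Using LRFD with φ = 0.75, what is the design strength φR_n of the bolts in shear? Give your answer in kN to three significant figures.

1770 kN

A_b = π × 24² / 4 = 452.4 mm².
R_n = F_nv · A_b · n · n_s = 579 × 452.4 × 9 × 1 / 1000 = 2357 kN.
Design strength φR_n = 0.75 × 2357 = 1770 kN.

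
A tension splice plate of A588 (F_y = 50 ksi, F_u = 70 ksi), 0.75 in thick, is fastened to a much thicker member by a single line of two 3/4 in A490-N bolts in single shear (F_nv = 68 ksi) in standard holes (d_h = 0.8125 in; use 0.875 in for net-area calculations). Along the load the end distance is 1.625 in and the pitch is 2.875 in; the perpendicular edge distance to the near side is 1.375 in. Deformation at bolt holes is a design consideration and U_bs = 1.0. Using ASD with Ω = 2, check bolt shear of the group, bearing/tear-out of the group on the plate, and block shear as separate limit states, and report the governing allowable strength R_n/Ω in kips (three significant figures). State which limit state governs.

30 kips (bolt shear governs)

Bolt shear: A_b = π·0.75²/4 = 0.4418 in²; R_n = 68 × 0.4418 × 2 × 1 = 60.08 kips → 60.08 / 2 = 30 kips.
Bearing: edge l_c = 1.219, r_n = 76.78 kips; interior l_c = 2.062, r_n = 94.5 kips; R_n = 76.78 + 1·94.5 = 171.3 kips → 85.6 kips.
Block shear: A_gv = 3.375, A_nv = 2.391, A_nt = 0.7031 in²; R_n = min(0.6F_uA_nv, 0.6F_yA_gv) + U_bs·F_u·A_nt = 149.6 kips → 74.8 kips.
Bolt shear governs: 30 kips.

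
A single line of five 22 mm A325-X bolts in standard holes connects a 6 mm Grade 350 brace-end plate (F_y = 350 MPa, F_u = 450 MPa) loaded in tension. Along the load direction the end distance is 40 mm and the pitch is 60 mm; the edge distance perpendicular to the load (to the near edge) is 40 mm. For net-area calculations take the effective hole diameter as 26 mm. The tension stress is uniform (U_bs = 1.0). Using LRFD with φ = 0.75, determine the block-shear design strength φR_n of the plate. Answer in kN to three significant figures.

Shear plane L_v = 40 + 4·60 = 280 mm; A_gv = 280 × 6 = 1680 mm².
A_nv = (280 − 4.5·26) × 6 = 978 mm².
A_nt = (40 − 0.5·26) × 6 = 162 mm².
0.6 F_u A_nv = 264.1 kN; 0.6 F_y A_gv = 352.8 kN → shear rupture governs the shear term.
R_n = 264.1 + 1.0 × 450 × 162 / 1000 = 337 kN.
Design strength φR_n = 0.75 × 337 = 253 kN.

253 kN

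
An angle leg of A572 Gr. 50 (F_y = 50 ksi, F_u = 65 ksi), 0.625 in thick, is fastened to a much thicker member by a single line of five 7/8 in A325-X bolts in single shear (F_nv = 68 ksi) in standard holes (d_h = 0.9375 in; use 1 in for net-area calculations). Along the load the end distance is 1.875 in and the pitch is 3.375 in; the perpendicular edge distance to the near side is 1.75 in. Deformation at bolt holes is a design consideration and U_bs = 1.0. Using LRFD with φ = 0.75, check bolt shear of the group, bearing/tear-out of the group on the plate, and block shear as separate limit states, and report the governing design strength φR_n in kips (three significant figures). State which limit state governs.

153 kips (bolt shear governs)

Bolt shear: A_b = π·0.875²/4 = 0.6013 in²; R_n = 68 × 0.6013 × 5 × 1 = 204.4 kips → 0.75 × 204.4 = 153 kips.
Bearing: edge l_c = 1.406, r_n = 68.55 kips; interior l_c = 2.438, r_n = 85.31 kips; R_n = 68.55 + 4·85.31 = 409.8 kips → 307 kips.
Block shear: A_gv = 9.609, A_nv = 6.797, A_nt = 0.7812 in²; R_n = min(0.6F_uA_nv, 0.6F_yA_gv) + U_bs·F_u·A_nt = 315.9 kips → 237 kips.
Bolt shear governs: 153 kips.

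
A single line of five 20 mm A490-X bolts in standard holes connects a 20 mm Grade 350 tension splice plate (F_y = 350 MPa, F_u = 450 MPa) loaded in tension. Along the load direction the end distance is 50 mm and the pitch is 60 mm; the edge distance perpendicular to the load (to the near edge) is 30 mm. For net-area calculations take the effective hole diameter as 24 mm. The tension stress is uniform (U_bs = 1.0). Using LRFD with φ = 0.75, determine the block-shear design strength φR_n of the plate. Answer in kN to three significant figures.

Shear plane L_v = 50 + 4·60 = 290 mm; A_gv = 290 × 20 = 5800 mm².
A_nv = (290 − 4.5·24) × 20 = 3640 mm².
A_nt = (30 − 0.5·24) × 20 = 360 mm².
0.6 F_u A_nv = 982.8 kN; 0.6 F_y A_gv = 1218 kN → shear rupture governs the shear term.
R_n = 982.8 + 1.0 × 450 × 360 / 1000 = 1145 kN.
Design strength φR_n = 0.75 × 1145 = 859 kN.

859 kN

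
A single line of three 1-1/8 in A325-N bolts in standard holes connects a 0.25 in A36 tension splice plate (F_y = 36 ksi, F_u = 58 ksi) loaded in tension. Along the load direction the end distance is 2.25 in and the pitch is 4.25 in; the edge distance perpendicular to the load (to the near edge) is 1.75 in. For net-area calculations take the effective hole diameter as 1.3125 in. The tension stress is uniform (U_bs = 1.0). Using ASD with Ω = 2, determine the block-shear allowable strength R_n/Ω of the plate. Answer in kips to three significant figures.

37 kips

Shear plane L_v = 2.25 + 2·4.25 = 10.75 in; A_gv = 10.75 × 0.25 = 2.688 in².
A_nv = (10.75 − 2.5·1.3125) × 0.25 = 1.867 in².
A_nt = (1.75 − 0.5·1.3125) × 0.25 = 0.2734 in².
0.6 F_u A_nv = 64.98 kips; 0.6 F_y A_gv = 58.05 kips → shear yielding governs the shear term.
R_n = 58.05 + 1.0 × 58 × 0.2734 = 73.91 kips.
Allowable strength R_n/Ω = 73.91 / 2 = 37 kips.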